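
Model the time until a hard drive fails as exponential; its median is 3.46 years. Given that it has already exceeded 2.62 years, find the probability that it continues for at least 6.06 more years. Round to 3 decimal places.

For an exponential, median = ln(2)/λ, so λ = ln 2 / 3.46 = 0.200332 per year.
P(X > s+t | X > s) = e^(−λ(s+t))/e^(−λs) = e^(−λt), independent of s = 2.62.
P(X > 6.06) = e^(−1.214) ≈ 0.297.

0.297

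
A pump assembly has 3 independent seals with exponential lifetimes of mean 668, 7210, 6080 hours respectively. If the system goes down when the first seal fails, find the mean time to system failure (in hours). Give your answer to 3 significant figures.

The first failure time is exponential with rate Σλ_i = 1/668 + 1/7210 + 1/6080 = 0.00180018 per hour.
E[min] = 1/Σλ = 1/0.00180018 = 555.501 hours.

556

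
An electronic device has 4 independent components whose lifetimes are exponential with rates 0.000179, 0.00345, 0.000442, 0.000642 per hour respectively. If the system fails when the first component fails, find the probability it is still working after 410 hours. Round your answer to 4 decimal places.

0.1448

The time to first failure is exponential with rate Σλ = 0.000179 + 0.00345 + 0.000442 + 0.000642 = 0.004713.
P(min > 410) = e^(−0.004713·410) = e^(−1.9323) ≈ 0.1448.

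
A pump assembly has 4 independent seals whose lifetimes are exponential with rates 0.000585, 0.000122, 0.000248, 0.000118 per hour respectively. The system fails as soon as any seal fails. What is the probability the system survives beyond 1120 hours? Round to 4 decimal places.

0.3007

The time to first failure is exponential with rate Σλ = 0.000585 + 0.000122 + 0.000248 + 0.000118 = 0.001073.
P(min > 1120) = e^(−0.001073·1120) = e^(−1.2018) ≈ 0.3007.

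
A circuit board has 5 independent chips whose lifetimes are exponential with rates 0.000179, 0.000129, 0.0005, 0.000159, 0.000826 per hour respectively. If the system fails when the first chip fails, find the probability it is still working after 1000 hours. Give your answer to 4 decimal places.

0.1665

The time to first failure is exponential with rate Σλ = 0.000179 + 0.000129 + 0.0005 + 0.000159 + 0.000826 = 0.001793.
P(min > 1000) = e^(−0.001793·1000) = e^(−1.793) ≈ 0.1665.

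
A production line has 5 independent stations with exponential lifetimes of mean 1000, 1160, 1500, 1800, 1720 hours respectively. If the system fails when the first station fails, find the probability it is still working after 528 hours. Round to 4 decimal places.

0.1444

The first failure time is exponential with rate Σλ_i = 1/1000 + 1/1160 + 1/1500 + 1/1800 + 1/1720 = 0.00366569 per hour.
P(min > 528) = e^(−0.00366569·528) = e^(−1.9355) ≈ 0.1444.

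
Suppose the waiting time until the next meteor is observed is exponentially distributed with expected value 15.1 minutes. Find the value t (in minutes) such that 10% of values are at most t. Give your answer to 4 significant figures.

1.591

The rate is λ = 1/15.1 = 0.0662252 per minute.
Set 1 − e^(−λt) = 0.1, so t = −ln(0.9)/λ = 0.10536/0.0662252 ≈ 1.59094 minutes.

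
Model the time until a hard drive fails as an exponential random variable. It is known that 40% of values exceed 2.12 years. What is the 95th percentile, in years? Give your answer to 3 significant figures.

6.93

e^(−λ·2.12) = 0.40 ⇒ λ = −ln(0.40)/2.12 = 0.432213.
95th percentile: 1 − e^(−λt) = 0.95, t = −ln(0.05)/λ = 6.93115 years.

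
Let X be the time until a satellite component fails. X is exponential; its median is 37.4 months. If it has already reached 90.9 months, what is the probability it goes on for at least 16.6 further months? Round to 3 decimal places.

0.735

For an exponential, median = ln(2)/λ, so λ = ln 2 / 37.4 = 0.0185333 per month.
By the memoryless property, P(X > 90.9+16.6 | X > 90.9) = P(X > 16.6).
P(X > 16.6) = e^(−0.30765) ≈ 0.735.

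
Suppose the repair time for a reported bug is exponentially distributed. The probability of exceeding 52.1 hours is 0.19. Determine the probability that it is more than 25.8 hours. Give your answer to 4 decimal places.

0.4394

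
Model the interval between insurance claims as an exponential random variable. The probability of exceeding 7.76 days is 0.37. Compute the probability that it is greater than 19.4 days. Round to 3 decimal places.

e^(−λ·7.76) = 0.37 ⇒ λ = −ln(0.37)/7.76 = 0.128125.
P(X > 19.4) = e^(−0.128125·19.4) = e^(−2.4856) ≈ 0.083.

0.083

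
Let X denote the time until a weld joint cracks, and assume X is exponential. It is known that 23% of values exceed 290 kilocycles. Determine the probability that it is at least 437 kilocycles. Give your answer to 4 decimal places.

0.1092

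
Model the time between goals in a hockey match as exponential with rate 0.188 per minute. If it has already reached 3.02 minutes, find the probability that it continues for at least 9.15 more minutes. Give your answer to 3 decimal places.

0.179

P(X > s+t | X > s) = e^(−λ(s+t))/e^(−λs) = e^(−λt), independent of s = 3.02.
P(X > 9.15) = e^(−1.7202) ≈ 0.179.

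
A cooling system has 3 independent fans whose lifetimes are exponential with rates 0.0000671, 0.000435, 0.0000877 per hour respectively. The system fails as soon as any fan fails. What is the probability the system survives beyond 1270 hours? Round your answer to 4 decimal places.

0.4728

The time to first failure is exponential with rate Σλ = 0.0000671 + 0.000435 + 0.0000877 = 0.0005898.
P(min > 1270) = e^(−0.0005898·1270) = e^(−0.74905) ≈ 0.4728.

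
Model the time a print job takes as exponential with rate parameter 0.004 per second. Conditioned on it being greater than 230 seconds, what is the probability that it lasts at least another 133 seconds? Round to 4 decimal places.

The exponential is memoryless, so the remaining time is again Exp(λ): the condition X > 230 is irrelevant.
P(X > 133) = e^(−0.532) ≈ 0.5874.

0.5874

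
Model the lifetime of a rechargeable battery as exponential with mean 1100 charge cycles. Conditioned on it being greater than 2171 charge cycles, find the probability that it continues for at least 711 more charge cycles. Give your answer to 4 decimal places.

0.5239

The rate is λ = 1/1100 = 0.000909091 per charge cycle.
The exponential is memoryless, so the remaining time is again Exp(λ): the condition X > 2171 is irrelevant.
P(X > 711) = e^(−0.64636) ≈ 0.5239.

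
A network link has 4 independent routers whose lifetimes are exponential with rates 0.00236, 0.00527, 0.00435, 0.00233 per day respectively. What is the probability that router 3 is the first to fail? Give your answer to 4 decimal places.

0.3040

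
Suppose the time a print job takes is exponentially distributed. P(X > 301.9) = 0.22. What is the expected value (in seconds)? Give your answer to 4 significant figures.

199.4

e^(−λ·301.9) = 0.22 ⇒ λ = −ln(0.22)/301.9 = 0.00501533.
Mean = 1/λ = 199.389 seconds.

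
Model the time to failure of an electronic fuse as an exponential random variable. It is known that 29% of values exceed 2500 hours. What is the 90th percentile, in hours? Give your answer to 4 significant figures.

4650

e^(−λ·2500) = 0.29 ⇒ λ = −ln(0.29)/2500 = 0.00049515.
90th percentile: 1 − e^(−λt) = 0.9, t = −ln(0.1)/λ = 4650.28 hours.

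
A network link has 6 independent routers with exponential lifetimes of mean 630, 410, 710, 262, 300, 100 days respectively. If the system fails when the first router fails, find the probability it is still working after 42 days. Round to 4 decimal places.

0.3873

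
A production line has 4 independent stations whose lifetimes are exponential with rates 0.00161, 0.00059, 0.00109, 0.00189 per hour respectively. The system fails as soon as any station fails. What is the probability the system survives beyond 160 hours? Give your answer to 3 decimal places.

The time to first failure is exponential with rate Σλ = 0.00161 + 0.00059 + 0.00109 + 0.00189 = 0.00518.
P(min > 160) = e^(−0.00518·160) = e^(−0.8288) ≈ 0.437.

0.437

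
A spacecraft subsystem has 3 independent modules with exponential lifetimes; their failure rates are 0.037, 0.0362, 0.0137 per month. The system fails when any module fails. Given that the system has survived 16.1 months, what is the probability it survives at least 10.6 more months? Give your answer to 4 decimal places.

Time to first failure ~ Exp(Σλ) with Σλ = 0.0869.
By memorylessness, P(T > 16.1+10.6 | T > 16.1) = P(T > 10.6) = e^(−0.0869·10.6) ≈ 0.3981.

0.3981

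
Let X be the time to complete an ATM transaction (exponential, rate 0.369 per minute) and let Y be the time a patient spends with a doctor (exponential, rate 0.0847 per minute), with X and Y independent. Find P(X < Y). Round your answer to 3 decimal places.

0.813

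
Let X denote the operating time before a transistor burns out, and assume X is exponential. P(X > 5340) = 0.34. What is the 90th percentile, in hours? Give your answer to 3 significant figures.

11400

e^(−λ·5340) = 0.34 ⇒ λ = −ln(0.34)/5340 = 0.000202024.
90th percentile: 1 − e^(−λt) = 0.9, t = −ln(0.1)/λ = 11397.6 hours.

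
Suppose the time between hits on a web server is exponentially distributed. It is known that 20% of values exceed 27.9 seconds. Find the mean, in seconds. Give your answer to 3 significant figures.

17.3

e^(−λ·27.9) = 0.20 ⇒ λ = −ln(0.20)/27.9 = 0.0576859.
Mean = 1/λ = 17.3352 seconds.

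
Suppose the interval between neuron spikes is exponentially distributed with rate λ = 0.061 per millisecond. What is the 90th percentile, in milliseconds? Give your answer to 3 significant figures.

37.7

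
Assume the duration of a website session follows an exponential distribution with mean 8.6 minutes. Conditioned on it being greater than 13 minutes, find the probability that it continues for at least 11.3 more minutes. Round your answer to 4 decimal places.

0.2688

The rate is λ = 1/8.6 = 0.116279 per minute.
By the memoryless property, P(X > 13+11.3 | X > 13) = P(X > 11.3).
P(X > 11.3) = e^(−1.314) ≈ 0.2688.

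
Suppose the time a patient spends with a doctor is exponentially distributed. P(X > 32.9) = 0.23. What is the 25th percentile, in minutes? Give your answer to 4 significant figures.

6.440

e^(−λ·32.9) = 0.23 ⇒ λ = −ln(0.23)/32.9 = 0.044671.
25th percentile: 1 − e^(−λt) = 0.25, t = −ln(0.75)/λ = 6.44002 minutes.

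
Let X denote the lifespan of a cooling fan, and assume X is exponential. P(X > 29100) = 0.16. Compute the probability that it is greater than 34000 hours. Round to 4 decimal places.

e^(−λ·29100) = 0.16 ⇒ λ = −ln(0.16)/29100 = 0.0000629753.
P(X > 34000) = e^(−0.0000629753·34000) = e^(−2.1412) ≈ 0.1175.

0.1175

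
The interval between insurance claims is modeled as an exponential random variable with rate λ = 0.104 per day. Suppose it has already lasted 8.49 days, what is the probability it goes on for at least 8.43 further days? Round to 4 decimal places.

The exponential is memoryless, so the remaining time is again Exp(λ): the condition X > 8.49 is irrelevant.
P(X > 8.43) = e^(−0.87672) ≈ 0.4161.

0.4161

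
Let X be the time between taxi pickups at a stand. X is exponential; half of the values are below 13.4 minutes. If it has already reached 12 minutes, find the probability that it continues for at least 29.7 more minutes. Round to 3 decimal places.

0.215

For an exponential, median = ln(2)/λ, so λ = ln 2 / 13.4 = 0.0517274 per minute.
By the memoryless property, P(X > 12+29.7 | X > 12) = P(X > 29.7).
P(X > 29.7) = e^(−1.5363) ≈ 0.215.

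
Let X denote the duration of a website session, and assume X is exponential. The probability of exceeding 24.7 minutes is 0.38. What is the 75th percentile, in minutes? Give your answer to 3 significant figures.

35.4

e^(−λ·24.7) = 0.38 ⇒ λ = −ln(0.38)/24.7 = 0.0391734.
75th percentile: 1 − e^(−λt) = 0.75, t = −ln(0.25)/λ = 35.3886 minutes.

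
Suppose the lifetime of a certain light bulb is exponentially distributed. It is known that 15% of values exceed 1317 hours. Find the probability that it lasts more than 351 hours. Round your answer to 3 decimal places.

e^(−λ·1317) = 0.15 ⇒ λ = −ln(0.15)/1317 = 0.00144049.
P(X > 351) = e^(−0.00144049·351) = e^(−0.50561) ≈ 0.603.

0.603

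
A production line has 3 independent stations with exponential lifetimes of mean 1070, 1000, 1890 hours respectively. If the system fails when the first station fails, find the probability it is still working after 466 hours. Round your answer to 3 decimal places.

0.317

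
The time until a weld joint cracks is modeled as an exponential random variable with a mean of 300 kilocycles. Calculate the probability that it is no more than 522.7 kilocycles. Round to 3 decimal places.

0.825

The rate is λ = 1/300 = 0.00333333 per kilocycle.
P(X ≤ 522.7) = 1 − e^(−λ·522.7) = 1 − e^(−1.7423) ≈ 0.825.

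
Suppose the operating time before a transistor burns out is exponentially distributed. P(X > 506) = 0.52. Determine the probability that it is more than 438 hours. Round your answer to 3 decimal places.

0.568

e^(−λ·506) = 0.52 ⇒ λ = −ln(0.52)/506 = 0.00129234.
P(X > 438) = e^(−0.00129234·438) = e^(−0.56605) ≈ 0.568.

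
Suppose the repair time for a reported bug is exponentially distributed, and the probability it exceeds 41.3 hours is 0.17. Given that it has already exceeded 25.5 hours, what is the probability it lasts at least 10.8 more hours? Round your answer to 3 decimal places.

From e^(−λ·41.3) = 0.17, λ = −ln(0.17)/41.3 = 0.0429045.
Memoryless: P(X > 25.5+10.8 | X > 25.5) = P(X > 10.8) = e^(−0.0429045·10.8) ≈ 0.629.

0.629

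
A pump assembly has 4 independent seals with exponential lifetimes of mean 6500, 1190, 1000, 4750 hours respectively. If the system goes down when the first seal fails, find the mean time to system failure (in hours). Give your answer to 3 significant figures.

454

The first failure time is exponential with rate Σλ_i = 1/6500 + 1/1190 + 1/1000 + 1/4750 = 0.00220471 per hour.
E[min] = 1/Σλ = 1/0.00220471 = 453.575 hours.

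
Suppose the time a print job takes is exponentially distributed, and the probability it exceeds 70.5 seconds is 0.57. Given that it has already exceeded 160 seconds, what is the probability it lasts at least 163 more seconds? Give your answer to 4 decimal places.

0.2726

From e^(−λ·70.5) = 0.57, λ = −ln(0.57)/70.5 = 0.00797332.
Memoryless: P(X > 160+163 | X > 160) = P(X > 163) = e^(−0.00797332·163) ≈ 0.2726.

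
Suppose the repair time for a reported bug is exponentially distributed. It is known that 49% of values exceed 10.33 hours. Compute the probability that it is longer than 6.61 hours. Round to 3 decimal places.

0.634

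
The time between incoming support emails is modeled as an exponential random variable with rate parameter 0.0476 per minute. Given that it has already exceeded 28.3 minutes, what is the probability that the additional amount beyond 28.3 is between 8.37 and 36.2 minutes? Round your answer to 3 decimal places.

Memoryless: the residual past 28.3 is again Exp(λ).
P(8.37 < residual < 36.2) = e^(−λ·8.37) − e^(−λ·36.2) = 0.67139 − 0.17851 ≈ 0.493.

0.493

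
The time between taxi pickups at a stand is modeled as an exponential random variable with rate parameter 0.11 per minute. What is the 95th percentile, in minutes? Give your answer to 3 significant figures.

27.2

Set 1 − e^(−λt) = 0.95, so t = −ln(0.05)/λ = 2.9957/0.11 ≈ 27.2339 minutes.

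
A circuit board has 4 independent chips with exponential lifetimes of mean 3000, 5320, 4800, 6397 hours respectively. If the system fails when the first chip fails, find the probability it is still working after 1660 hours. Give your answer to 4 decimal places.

The first failure time is exponential with rate Σλ_i = 1/3000 + 1/5320 + 1/4800 + 1/6397 = 0.00088596 per hour.
P(min > 1660) = e^(−0.00088596·1660) = e^(−1.4707) ≈ 0.2298.

0.2298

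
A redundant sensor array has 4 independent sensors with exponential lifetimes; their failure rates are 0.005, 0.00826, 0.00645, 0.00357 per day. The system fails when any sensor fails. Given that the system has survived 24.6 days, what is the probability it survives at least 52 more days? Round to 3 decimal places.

Time to first failure ~ Exp(Σλ) with Σλ = 0.02328.
By memorylessness, P(T > 24.6+52 | T > 24.6) = P(T > 52) = e^(−0.02328·52) ≈ 0.298.

0.298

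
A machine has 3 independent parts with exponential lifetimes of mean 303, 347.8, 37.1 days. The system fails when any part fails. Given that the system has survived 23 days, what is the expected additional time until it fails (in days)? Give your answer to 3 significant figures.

First-failure rate Σλ = 1/303 + 1/347.8 + 1/37.1 = 0.0331297.
By memorylessness the expected residual is 1/Σλ = 30.1844 days, regardless of the 23 already elapsed.

30.2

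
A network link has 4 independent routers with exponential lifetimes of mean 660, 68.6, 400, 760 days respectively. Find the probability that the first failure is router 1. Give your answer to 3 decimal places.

Rates: λ_i = 1/mean_i → 0.00151515, 0.0145773, 0.0025, 0.00131579; Σλ = 0.0199082.
P(router 1 first) = λ_1/Σλ = 0.00151515/0.0199082 ≈ 0.076.

0.076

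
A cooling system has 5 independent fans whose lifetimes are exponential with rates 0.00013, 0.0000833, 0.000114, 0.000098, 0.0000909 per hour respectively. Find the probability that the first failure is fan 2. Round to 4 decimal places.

The time to first failure is exponential with rate Σλ = 0.00013 + 0.0000833 + 0.000114 + 0.000098 + 0.0000909 = 0.0005162.
P(fan 2 first) = λ_2/Σλ = 0.0000833/0.0005162 ≈ 0.1614.

0.1614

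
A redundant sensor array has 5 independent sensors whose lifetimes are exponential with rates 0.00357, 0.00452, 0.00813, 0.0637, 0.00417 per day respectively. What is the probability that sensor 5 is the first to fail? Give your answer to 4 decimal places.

The time to first failure is exponential with rate Σλ = 0.00357 + 0.00452 + 0.00813 + 0.0637 + 0.00417 = 0.08409.
P(sensor 5 first) = λ_5/Σλ = 0.00417/0.08409 ≈ 0.0496.

0.0496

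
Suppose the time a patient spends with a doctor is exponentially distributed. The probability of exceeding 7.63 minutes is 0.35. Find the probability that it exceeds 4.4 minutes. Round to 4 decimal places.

e^(−λ·7.63) = 0.35 ⇒ λ = −ln(0.35)/7.63 = 0.137591.
P(X > 4.4) = e^(−0.137591·4.4) = e^(−0.6054) ≈ 0.5459.

0.5459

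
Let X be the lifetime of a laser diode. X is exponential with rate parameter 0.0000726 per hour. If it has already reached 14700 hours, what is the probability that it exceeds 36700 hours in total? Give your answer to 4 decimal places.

0.2025

The exponential is memoryless, so the remaining time is again Exp(λ): the condition X > 14700 is irrelevant.
P(X > 22000) = e^(−1.5972) ≈ 0.2025.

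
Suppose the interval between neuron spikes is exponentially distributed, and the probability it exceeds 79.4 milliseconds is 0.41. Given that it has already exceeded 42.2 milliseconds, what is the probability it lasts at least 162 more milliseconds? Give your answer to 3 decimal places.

From e^(−λ·79.4) = 0.41, λ = −ln(0.41)/79.4 = 0.0112292.
Memoryless: P(X > 42.2+162 | X > 42.2) = P(X > 162) = e^(−0.0112292·162) ≈ 0.162.

0.162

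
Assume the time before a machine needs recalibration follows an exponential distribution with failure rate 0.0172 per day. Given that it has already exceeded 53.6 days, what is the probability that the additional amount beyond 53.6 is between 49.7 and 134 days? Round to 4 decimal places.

0.3256

Memoryless: the residual past 53.6 is again Exp(λ).
P(49.7 < residual < 134) = e^(−λ·49.7) − e^(−λ·134) = 0.42535 − 0.09978 ≈ 0.3256.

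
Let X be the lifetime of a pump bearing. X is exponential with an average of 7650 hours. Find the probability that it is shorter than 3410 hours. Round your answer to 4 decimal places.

The rate is λ = 1/7650 = 0.000130719 per hour.
P(X ≤ 3410) = 1 − e^(−λ·3410) = 1 − e^(−0.44575) ≈ 0.3597.

0.3597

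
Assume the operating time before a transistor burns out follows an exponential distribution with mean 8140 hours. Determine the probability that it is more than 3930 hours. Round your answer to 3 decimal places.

The rate is λ = 1/8140 = 0.00012285 per hour.
P(X > 3930) = e^(−λ·3930) = e^(−0.4828) ≈ 0.617.

0.617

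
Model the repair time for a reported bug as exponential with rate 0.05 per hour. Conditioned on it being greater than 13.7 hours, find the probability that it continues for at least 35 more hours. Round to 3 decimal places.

0.174

P(X > s+t | X > s) = e^(−λ(s+t))/e^(−λs) = e^(−λt), independent of s = 13.7.
P(X > 35) = e^(−1.75) ≈ 0.174.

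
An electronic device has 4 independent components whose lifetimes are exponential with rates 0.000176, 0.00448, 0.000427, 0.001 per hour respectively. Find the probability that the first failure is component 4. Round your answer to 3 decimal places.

0.164

The time to first failure is exponential with rate Σλ = 0.000176 + 0.00448 + 0.000427 + 0.001 = 0.006083.
P(component 4 first) = λ_4/Σλ = 0.001/0.006083 ≈ 0.164.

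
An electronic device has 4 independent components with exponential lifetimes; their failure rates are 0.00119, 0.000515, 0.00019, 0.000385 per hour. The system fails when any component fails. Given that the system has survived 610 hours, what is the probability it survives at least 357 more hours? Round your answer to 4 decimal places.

0.4431

Time to first failure ~ Exp(Σλ) with Σλ = 0.00228.
By memorylessness, P(T > 610+357 | T > 610) = P(T > 357) = e^(−0.00228·357) ≈ 0.4431.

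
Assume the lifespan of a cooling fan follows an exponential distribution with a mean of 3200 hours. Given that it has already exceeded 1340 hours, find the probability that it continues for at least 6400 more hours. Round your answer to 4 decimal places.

0.1353

The rate is λ = 1/3200 = 0.0003125 per hour.
The exponential is memoryless, so the remaining time is again Exp(λ): the condition X > 1340 is irrelevant.
P(X > 6400) = e^(−2) ≈ 0.1353.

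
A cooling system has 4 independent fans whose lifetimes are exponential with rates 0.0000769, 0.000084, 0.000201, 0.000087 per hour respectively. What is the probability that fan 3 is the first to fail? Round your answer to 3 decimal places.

0.448

The time to first failure is exponential with rate Σλ = 0.0000769 + 0.000084 + 0.000201 + 0.000087 = 0.0004489.
P(fan 3 first) = λ_3/Σλ = 0.000201/0.0004489 ≈ 0.448.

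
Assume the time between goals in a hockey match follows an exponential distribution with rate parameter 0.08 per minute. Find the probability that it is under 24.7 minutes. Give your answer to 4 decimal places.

0.8614

P(X ≤ 24.7) = 1 − e^(−λ·24.7) = 1 − e^(−1.976) ≈ 0.8614.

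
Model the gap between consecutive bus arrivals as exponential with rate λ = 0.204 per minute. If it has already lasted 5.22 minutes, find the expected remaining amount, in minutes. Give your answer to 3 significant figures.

4.90

By memorylessness, the remaining amount past any threshold is again Exp(λ) with mean 1/λ = 4.90196 minutes.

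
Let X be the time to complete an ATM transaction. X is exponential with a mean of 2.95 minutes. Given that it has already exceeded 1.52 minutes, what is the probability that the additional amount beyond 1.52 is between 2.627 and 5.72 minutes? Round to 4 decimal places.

The rate is λ = 1/2.95 = 0.338983 per minute.
Memoryless: the residual past 1.52 is again Exp(λ).
P(2.627 < residual < 5.72) = e^(−λ·2.627) − e^(−λ·5.72) = 0.41045 − 0.14385 ≈ 0.2666.

0.2666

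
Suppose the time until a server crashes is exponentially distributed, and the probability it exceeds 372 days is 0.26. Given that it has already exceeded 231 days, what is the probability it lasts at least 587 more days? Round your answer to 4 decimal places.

0.1194

From e^(−λ·372) = 0.26, λ = −ln(0.26)/372 = 0.00362117.
Memoryless: P(X > 231+587 | X > 231) = P(X > 587) = e^(−0.00362117·587) ≈ 0.1194.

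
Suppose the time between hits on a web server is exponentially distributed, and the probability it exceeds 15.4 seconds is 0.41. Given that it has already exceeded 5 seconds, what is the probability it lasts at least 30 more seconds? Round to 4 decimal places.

0.1761

From e^(−λ·15.4) = 0.41, λ = −ln(0.41)/15.4 = 0.057896.
Memoryless: P(X > 5+30 | X > 5) = P(X > 30) = e^(−0.057896·30) ≈ 0.1761.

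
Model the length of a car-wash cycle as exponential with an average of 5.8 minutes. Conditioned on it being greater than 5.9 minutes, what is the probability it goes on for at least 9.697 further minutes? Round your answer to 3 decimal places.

0.188

The rate is λ = 1/5.8 = 0.172414 per minute.
P(X > s+t | X > s) = e^(−λ(s+t))/e^(−λs) = e^(−λt), independent of s = 5.9.
P(X > 9.697) = e^(−1.6719) ≈ 0.188.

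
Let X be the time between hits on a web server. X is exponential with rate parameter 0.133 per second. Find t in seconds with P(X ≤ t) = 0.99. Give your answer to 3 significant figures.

34.6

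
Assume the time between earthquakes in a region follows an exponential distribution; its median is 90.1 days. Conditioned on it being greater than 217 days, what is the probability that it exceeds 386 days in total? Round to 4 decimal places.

0.2725

For an exponential, median = ln(2)/λ, so λ = ln 2 / 90.1 = 0.00769309 per day.
P(X > s+t | X > s) = e^(−λ(s+t))/e^(−λs) = e^(−λt), independent of s = 217.
P(X > 169) = e^(−1.3001) ≈ 0.2725.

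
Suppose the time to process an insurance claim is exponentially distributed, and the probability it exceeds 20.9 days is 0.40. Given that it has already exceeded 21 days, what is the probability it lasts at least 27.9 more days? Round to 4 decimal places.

From e^(−λ·20.9) = 0.40, λ = −ln(0.40)/20.9 = 0.0438417.
Memoryless: P(X > 21+27.9 | X > 21) = P(X > 27.9) = e^(−0.0438417·27.9) ≈ 0.2943.

0.2943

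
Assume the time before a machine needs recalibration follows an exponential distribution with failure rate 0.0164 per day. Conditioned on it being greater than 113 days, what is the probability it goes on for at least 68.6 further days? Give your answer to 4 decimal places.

0.3246

P(X > s+t | X > s) = e^(−λ(s+t))/e^(−λs) = e^(−λt), independent of s = 113.
P(X > 68.6) = e^(−1.125) ≈ 0.3246.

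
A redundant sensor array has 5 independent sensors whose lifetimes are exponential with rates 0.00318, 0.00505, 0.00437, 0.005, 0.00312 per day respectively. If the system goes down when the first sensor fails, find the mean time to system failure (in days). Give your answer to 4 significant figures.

48.26

The time to first failure is exponential with rate Σλ = 0.00318 + 0.00505 + 0.00437 + 0.005 + 0.00312 = 0.02072.
E[min] = 1/Σλ = 1/0.02072 = 48.2625 days.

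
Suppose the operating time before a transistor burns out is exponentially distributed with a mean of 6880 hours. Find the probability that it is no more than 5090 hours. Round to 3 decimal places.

The rate is λ = 1/6880 = 0.000145349 per hour.
P(X ≤ 5090) = 1 − e^(−λ·5090) = 1 − e^(−0.73983) ≈ 0.523.

0.523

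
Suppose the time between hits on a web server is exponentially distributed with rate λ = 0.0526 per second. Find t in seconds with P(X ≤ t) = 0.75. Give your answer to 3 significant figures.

Set 1 − e^(−λt) = 0.75, so t = −ln(0.25)/λ = 1.3863/0.0526 ≈ 26.3554 seconds.

26.4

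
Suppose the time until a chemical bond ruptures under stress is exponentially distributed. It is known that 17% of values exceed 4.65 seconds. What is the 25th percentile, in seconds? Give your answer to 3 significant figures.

e^(−λ·4.65) = 0.17 ⇒ λ = −ln(0.17)/4.65 = 0.381066.
25th percentile: 1 − e^(−λt) = 0.25, t = −ln(0.75)/λ = 0.75494 seconds.

0.755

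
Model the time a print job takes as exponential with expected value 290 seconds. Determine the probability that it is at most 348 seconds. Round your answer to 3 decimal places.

0.699

The rate is λ = 1/290 = 0.00344828 per second.
P(X ≤ 348) = 1 − e^(−λ·348) = 1 − e^(−1.2) ≈ 0.699.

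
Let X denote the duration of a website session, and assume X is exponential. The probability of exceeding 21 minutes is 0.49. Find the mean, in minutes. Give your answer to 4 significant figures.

e^(−λ·21) = 0.49 ⇒ λ = −ln(0.49)/21 = 0.033969.
Mean = 1/λ = 29.4386 minutes.

29.44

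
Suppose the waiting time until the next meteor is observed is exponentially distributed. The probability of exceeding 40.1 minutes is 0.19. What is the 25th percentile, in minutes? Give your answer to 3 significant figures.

6.95

e^(−λ·40.1) = 0.19 ⇒ λ = −ln(0.19)/40.1 = 0.0414147.
25th percentile: 1 − e^(−λt) = 0.25, t = −ln(0.75)/λ = 6.94637 minutes.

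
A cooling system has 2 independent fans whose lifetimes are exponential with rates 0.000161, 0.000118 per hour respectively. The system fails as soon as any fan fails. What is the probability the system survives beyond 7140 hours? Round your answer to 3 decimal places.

0.136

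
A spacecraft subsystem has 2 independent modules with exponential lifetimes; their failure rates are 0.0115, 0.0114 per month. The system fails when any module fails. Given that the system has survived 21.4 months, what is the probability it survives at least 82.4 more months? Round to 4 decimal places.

Time to first failure ~ Exp(Σλ) with Σλ = 0.0229.
By memorylessness, P(T > 21.4+82.4 | T > 21.4) = P(T > 82.4) = e^(−0.0229·82.4) ≈ 0.1515.

0.1515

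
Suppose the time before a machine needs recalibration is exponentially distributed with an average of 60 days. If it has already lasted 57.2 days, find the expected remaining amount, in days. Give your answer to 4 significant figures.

60.00

The rate is λ = 1/60 = 0.0166667 per day.
By memorylessness, the remaining amount past any threshold is again Exp(λ) with mean 1/λ = 60 days.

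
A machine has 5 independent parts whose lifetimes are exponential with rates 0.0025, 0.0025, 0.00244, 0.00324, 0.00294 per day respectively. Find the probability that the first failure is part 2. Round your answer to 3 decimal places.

The time to first failure is exponential with rate Σλ = 0.0025 + 0.0025 + 0.00244 + 0.00324 + 0.00294 = 0.01362.
P(part 2 first) = λ_2/Σλ = 0.0025/0.01362 ≈ 0.184.

0.184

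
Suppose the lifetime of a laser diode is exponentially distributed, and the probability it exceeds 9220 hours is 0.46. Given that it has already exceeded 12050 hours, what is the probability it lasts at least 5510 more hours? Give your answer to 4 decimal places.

From e^(−λ·9220) = 0.46, λ = −ln(0.46)/9220 = 0.0000842222.
Memoryless: P(X > 12050+5510 | X > 12050) = P(X > 5510) = e^(−0.0000842222·5510) ≈ 0.6287.

0.6287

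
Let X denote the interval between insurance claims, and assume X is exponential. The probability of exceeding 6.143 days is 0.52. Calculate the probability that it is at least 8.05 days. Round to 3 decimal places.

e^(−λ·6.143) = 0.52 ⇒ λ = −ln(0.52)/6.143 = 0.106451.
P(X > 8.05) = e^(−0.106451·8.05) = e^(−0.85693) ≈ 0.424.

0.424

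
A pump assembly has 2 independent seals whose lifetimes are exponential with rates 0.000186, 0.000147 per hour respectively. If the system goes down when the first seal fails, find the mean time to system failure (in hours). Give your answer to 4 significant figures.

3003

The time to first failure is exponential with rate Σλ = 0.000186 + 0.000147 = 0.000333.
E[min] = 1/Σλ = 1/0.000333 = 3003 hours.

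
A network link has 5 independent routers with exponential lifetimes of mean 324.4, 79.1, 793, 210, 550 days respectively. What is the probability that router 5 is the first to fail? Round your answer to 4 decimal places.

0.0772

Rates: λ_i = 1/mean_i → 0.00308261, 0.0126422, 0.00126103, 0.0047619, 0.00181818; Σλ = 0.023566.
P(router 5 first) = λ_5/Σλ = 0.00181818/0.023566 ≈ 0.0772.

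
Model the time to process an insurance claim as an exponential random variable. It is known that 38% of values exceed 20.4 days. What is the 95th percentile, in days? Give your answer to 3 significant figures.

e^(−λ·20.4) = 0.38 ⇒ λ = −ln(0.38)/20.4 = 0.0474306.
95th percentile: 1 − e^(−λt) = 0.95, t = −ln(0.05)/λ = 63.1603 days.

63.2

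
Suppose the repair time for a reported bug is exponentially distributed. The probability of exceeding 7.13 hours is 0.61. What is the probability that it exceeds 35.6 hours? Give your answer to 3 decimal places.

e^(−λ·7.13) = 0.61 ⇒ λ = −ln(0.61)/7.13 = 0.0693263.
P(X > 35.6) = e^(−0.0693263·35.6) = e^(−2.468) ≈ 0.085.

0.085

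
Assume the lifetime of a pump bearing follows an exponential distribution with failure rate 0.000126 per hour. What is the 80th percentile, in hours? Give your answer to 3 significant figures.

Set 1 − e^(−λt) = 0.8, so t = −ln(0.2)/λ = 1.6094/0.000126 ≈ 12773.3 hours.

12800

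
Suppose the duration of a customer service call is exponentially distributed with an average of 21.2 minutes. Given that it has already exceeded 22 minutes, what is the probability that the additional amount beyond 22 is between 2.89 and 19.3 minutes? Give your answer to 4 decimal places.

0.4702

The rate is λ = 1/21.2 = 0.0471698 per minute.
Memoryless: the residual past 22 is again Exp(λ).
P(2.89 < residual < 19.3) = e^(−λ·2.89) − e^(−λ·19.3) = 0.87256 − 0.40237 ≈ 0.4702.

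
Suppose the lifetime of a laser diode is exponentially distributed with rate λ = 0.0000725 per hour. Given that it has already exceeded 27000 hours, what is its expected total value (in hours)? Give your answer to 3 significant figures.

40800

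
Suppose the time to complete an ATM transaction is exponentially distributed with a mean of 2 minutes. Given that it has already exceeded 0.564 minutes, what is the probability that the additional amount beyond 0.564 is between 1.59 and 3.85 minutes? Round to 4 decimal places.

The rate is λ = 1/2 = 0.5 per minute.
Memoryless: the residual past 0.564 is again Exp(λ).
P(1.59 < residual < 3.85) = e^(−λ·1.59) − e^(−λ·3.85) = 0.45158 − 0.14588 ≈ 0.3057.

0.3057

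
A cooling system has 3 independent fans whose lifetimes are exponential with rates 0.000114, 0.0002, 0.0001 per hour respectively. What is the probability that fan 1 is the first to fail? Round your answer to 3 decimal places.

0.275

The time to first failure is exponential with rate Σλ = 0.000114 + 0.0002 + 0.0001 = 0.000414.
P(fan 1 first) = λ_1/Σλ = 0.000114/0.000414 ≈ 0.275.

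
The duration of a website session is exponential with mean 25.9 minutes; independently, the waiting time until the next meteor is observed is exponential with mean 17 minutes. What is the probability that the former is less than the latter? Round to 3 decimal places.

λ_1 = 1/25.9 = 0.03861, λ_2 = 1/17 = 0.0588235.
For independent exponentials, P(the former < the latter) = λ_1/(λ_1+λ_2) = 0.03861/0.0974336 ≈ 0.396.

0.396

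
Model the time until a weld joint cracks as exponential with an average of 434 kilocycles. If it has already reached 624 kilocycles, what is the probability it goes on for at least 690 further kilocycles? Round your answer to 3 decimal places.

0.204

The rate is λ = 1/434 = 0.00230415 per kilocycle.
By the memoryless property, P(X > 624+690 | X > 624) = P(X > 690).
P(X > 690) = e^(−1.5899) ≈ 0.204.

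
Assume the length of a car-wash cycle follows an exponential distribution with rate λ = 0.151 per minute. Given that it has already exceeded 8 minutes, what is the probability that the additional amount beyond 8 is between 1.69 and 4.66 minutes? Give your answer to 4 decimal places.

0.2800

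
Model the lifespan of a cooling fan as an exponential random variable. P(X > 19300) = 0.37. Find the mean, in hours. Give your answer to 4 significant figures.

e^(−λ·19300) = 0.37 ⇒ λ = −ln(0.37)/19300 = 0.0000515157.
Mean = 1/λ = 19411.6 hours.

19410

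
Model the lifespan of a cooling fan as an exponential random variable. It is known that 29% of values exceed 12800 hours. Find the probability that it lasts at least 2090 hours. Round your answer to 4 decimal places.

0.8170

e^(−λ·12800) = 0.29 ⇒ λ = −ln(0.29)/12800 = 0.0000967089.
P(X > 2090) = e^(−0.0000967089·2090) = e^(−0.20212) ≈ 0.8170.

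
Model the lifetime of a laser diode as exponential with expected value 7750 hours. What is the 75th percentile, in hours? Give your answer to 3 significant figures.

The rate is λ = 1/7750 = 0.000129032 per hour.
Set 1 − e^(−λt) = 0.75, so t = −ln(0.25)/λ = 1.3863/0.000129032 ≈ 10743.8 hours.

10700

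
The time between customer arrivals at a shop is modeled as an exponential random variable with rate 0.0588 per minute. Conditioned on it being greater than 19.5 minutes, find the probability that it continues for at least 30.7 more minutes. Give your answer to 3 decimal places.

P(X > s+t | X > s) = e^(−λ(s+t))/e^(−λs) = e^(−λt), independent of s = 19.5.
P(X > 30.7) = e^(−1.8052) ≈ 0.164.

0.164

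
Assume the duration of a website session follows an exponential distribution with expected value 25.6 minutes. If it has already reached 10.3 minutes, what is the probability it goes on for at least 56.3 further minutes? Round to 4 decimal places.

The rate is λ = 1/25.6 = 0.0390625 per minute.
The exponential is memoryless, so the remaining time is again Exp(λ): the condition X > 10.3 is irrelevant.
P(X > 56.3) = e^(−2.1992) ≈ 0.1109.

0.1109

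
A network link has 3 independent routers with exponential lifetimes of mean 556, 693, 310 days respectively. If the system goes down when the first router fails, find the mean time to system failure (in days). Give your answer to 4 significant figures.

The first failure time is exponential with rate Σλ_i = 1/556 + 1/693 + 1/310 = 0.00646737 per day.
E[min] = 1/Σλ = 1/0.00646737 = 154.622 days.

154.6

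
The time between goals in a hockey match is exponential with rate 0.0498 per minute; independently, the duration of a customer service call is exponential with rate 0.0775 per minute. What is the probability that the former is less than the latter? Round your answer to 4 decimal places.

0.3912

λ_1 = 0.0498, λ_2 = 0.0775.
For independent exponentials, P(the former < the latter) = λ_1/(λ_1+λ_2) = 0.0498/0.1273 ≈ 0.3912.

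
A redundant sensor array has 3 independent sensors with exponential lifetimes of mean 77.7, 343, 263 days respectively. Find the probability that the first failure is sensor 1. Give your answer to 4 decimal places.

0.6570

Rates: λ_i = 1/mean_i → 0.01287, 0.00291545, 0.00380228; Σλ = 0.0195877.
P(sensor 1 first) = λ_1/Σλ = 0.01287/0.0195877 ≈ 0.6570.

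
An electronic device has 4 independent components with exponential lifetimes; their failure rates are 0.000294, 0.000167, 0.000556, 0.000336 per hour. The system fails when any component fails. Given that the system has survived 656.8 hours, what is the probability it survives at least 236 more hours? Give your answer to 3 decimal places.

Time to first failure ~ Exp(Σλ) with Σλ = 0.001353.
By memorylessness, P(T > 656.8+236 | T > 656.8) = P(T > 236) = e^(−0.001353·236) ≈ 0.727.

0.727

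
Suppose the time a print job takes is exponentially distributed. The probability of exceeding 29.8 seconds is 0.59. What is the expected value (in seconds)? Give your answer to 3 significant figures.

e^(−λ·29.8) = 0.59 ⇒ λ = −ln(0.59)/29.8 = 0.0177058.
Mean = 1/λ = 56.4787 seconds.

56.5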